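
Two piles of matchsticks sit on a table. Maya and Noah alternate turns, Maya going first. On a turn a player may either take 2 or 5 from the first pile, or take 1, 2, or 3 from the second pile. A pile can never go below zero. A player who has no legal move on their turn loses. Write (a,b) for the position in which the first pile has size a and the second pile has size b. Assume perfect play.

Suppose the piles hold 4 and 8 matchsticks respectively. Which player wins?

Noah wins.

Label each position W (a win for the player to move) or L (a loss). A position with no legal move is L; any other position is W exactly when some move reaches an L, and L when every move reaches a W.
No move ever increases a pile, so every position that can arise here has a ≤ 4 and b ≤ 8; it is enough to label the cells with 0 ≤ a ≤ 4 and 0 ≤ b ≤ 8.
Every move lowers a or b (never raises either), so fill the grid row by row in increasing a, and left to right within a row: each cell's successors are then already labelled.
      b=0  b=1  b=2  b=3  b=4  b=5  b=6  b=7  b=8
a=0:    L    W    W    W    L    W    W    W    L
a=1:    L    W    W    W    L    W    W    W    L
a=2:    W    L    W    W    W    L    W    W    W
a=3:    W    L    W    W    W    L    W    W    W
a=4:    L    W    W    W    L    W    W    W    L
Cells with no legal move (terminal, hence L): (0,0), (1,0).
The remaining L cells, each justified by listing all of its moves:
(0,4): →(0,3)(W), (0,2)(W), (0,1)(W) — all W, so L
(0,8): →(0,7)(W), (0,6)(W), (0,5)(W) — all W, so L
(1,4): →(1,3)(W), (1,2)(W), (1,1)(W) — all W, so L
(1,8): →(1,7)(W), (1,6)(W), (1,5)(W) — all W, so L
(2,1): →(0,1)(W), (2,0)(W) — all W, so L
(2,5): →(0,5)(W), (2,4)(W), (2,3)(W), (2,2)(W) — all W, so L
(3,1): →(1,1)(W), (3,0)(W) — all W, so L
(3,5): →(1,5)(W), (3,4)(W), (3,3)(W), (3,2)(W) — all W, so L
(4,0): →(2,0)(W) only, which is W, so L
(4,4): →(2,4)(W), (4,3)(W), (4,2)(W), (4,1)(W) — all W, so L
(4,8): →(2,8)(W), (4,7)(W), (4,6)(W), (4,5)(W) — all W, so L
Every other cell has at least one move into one of the L cells above, so it is W.
The starting position (4,8) is L: whatever Maya does, the opponent receives a W position.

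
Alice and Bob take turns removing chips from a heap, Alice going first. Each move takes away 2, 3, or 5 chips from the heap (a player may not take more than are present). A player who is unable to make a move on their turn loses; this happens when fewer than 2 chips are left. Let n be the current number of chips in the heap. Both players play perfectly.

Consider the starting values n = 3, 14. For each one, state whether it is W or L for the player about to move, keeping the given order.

3: W, 14: L

Use the standard recursion: the mover loses at a terminal position; elsewhere, the mover wins exactly when some move hands the opponent an L position.
n=0: no move → L
n=1: no move → L
n=2: →0(L), so W
n=3: →1(L), so W
n=4: →1(L), so W
n=5: →0(L), so W
n=6: →1(L), so W
n=7: →5(W), 4(W), 2(W) — all W, so L
n=8: →6(W), 5(W), 3(W) — all W, so L
n=9: →7(L), so W
n=10: →8(L), so W
n=11: →8(L), so W
n=12: →7(L), so W
n=13: →8(L), so W
n=14: →12(W), 11(W), 9(W) — all W, so L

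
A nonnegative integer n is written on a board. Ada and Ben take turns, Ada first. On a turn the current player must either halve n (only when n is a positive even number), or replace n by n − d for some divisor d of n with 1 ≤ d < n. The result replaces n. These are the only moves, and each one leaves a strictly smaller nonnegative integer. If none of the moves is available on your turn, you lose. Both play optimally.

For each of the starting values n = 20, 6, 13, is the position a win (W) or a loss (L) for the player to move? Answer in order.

Work bottom-up. With no move the player to move loses. Otherwise the position is W if at least one move leads to an L position for the opponent, and L if every move leads to a W.
n=0: no move → L
n=1: no move → L
n=2: →1(L), so W
n=3: →2(W) only, which is W, so L
n=4: →3(L), so W
n=5: →4(W) only, which is W, so L
n=6: →3(L), so W
n=7: →6(W) only, which is W, so L
n=8: →7(L), so W
n=9: →6(W), 8(W) — all W, so L
n=10: →5(L), so W
n=11: →10(W) only, which is W, so L
n=12: →9(L), so W
n=13: →12(W) only, which is W, so L
n=14: →7(L), so W
n=15: →10(W), 12(W), 14(W) — all W, so L
n=16: →15(L), so W
n=17: →16(W) only, which is W, so L
n=18: →9(L), so W
n=19: →18(W) only, which is W, so L
n=20: →15(L), so W

20: W, 6: W, 13: L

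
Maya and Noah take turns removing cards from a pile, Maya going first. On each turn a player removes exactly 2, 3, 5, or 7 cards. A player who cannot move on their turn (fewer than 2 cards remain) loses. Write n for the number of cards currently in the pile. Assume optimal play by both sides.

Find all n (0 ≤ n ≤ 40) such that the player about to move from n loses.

Classify positions by backward induction: terminal positions (no move available) are L. From any other position, the mover wins iff some move reaches an L.
n=0: no move → L
n=1: no move → L
n=2: →0(L), so W
n=3: →1(L), so W
n=4: →1(L), so W
n=5: →0(L), so W
n=6: →1(L), so W
n=7: →0(L), so W
n=8: →1(L), so W
n=9: →7(W), 6(W), 4(W), 2(W) — all W, so L
n=10: →8(W), 7(W), 5(W), 3(W) — all W, so L
n=11: →9(L), so W
n=12: →10(L), so W
n=13: →10(L), so W
n=14: →9(L), so W
n=15: →10(L), so W
n=16: →9(L), so W
n=17: →10(L), so W
n=18: →16(W), 15(W), 13(W), 11(W) — all W, so L
n=19: →17(W), 16(W), 14(W), 12(W) — all W, so L
n=20: →18(L), so W
n=21: →19(L), so W
n=22: →19(L), so W
n=23: →18(L), so W
n=24: →19(L), so W
n=25: →18(L), so W
n=26: →19(L), so W
n=27: →25(W), 24(W), 22(W), 20(W) — all W, so L
n=28: →26(W), 25(W), 23(W), 21(W) — all W, so L
n=29: →27(L), so W
n=30: →28(L), so W
n=31: →28(L), so W
n=32: →27(L), so W
n=33: →28(L), so W
n=34: →27(L), so W
n=35: →28(L), so W
n=36: →34(W), 33(W), 31(W), 29(W) — all W, so L
n=37: →35(W), 34(W), 32(W), 30(W) — all W, so L
n=38: →36(L), so W
n=39: →37(L), so W
n=40: →37(L), so W
The losing starting values of n are exactly the entries labelled L in this table (10 of them).

0, 1, 9, 10, 18, 19, 27, 28, 36, 37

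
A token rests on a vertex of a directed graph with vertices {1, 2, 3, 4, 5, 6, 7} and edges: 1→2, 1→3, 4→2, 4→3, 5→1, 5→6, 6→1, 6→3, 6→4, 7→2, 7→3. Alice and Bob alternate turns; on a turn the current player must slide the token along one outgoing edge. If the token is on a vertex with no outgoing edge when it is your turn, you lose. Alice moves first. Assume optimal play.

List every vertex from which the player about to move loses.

Build the W/L table. Terminal = L. A non-terminal position is W if it has a move to some L; otherwise it is L.
Every edge goes from a vertex to one that appears earlier in the order 2, 3, 4, 1, 6, 7, 5, so processing vertices in that order labels each vertex after all of its successors.
2: no outgoing edge → L
3: no outgoing edge → L
4: can move to 3, which is L ⇒ W
1: can move to 3, which is L ⇒ W
6: can move to 3, which is L ⇒ W
7: can move to 3, which is L ⇒ W
5: moves to 6(W), 1(W); every one is W ⇒ L
The losing starting vertices are exactly the entries labelled L in this table (3 of them).

2, 3, 5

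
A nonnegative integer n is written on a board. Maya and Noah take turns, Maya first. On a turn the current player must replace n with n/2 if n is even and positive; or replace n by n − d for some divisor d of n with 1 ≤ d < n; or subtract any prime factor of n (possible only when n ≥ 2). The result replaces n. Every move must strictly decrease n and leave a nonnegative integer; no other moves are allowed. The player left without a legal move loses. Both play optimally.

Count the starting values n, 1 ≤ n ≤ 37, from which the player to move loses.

Build the W/L table. Terminal = L. A non-terminal position is W if it has a move to some L; otherwise it is L.
n=0: no move → L
n=1: no move → L
n=2: can move to 0, which is L ⇒ W
n=3: can move to 0, which is L ⇒ W
n=4: moves to 2(W), 3(W); every one is W ⇒ L
n=5: can move to 0, which is L ⇒ W
n=6: can move to 4, which is L ⇒ W
n=7: can move to 0, which is L ⇒ W
n=8: can move to 4, which is L ⇒ W
n=9: moves to 6(W), 8(W); every one is W ⇒ L
n=10: can move to 9, which is L ⇒ W
n=11: can move to 0, which is L ⇒ W
n=12: can move to 9, which is L ⇒ W
n=13: can move to 0, which is L ⇒ W
n=14: moves to 7(W), 12(W), 13(W); every one is W ⇒ L
n=15: can move to 14, which is L ⇒ W
n=16: can move to 14, which is L ⇒ W
n=17: can move to 0, which is L ⇒ W
n=18: can move to 9, which is L ⇒ W
n=19: can move to 0, which is L ⇒ W
n=20: moves to 10(W), 15(W), 16(W), 18(W), 19(W); every one is W ⇒ L
n=21: can move to 14, which is L ⇒ W
n=22: can move to 20, which is L ⇒ W
n=23: can move to 0, which is L ⇒ W
n=24: can move to 20, which is L ⇒ W
n=25: can move to 20, which is L ⇒ W
n=26: moves to 13(W), 24(W), 25(W); every one is W ⇒ L
n=27: can move to 26, which is L ⇒ W
n=28: can move to 14, which is L ⇒ W
n=29: can move to 0, which is L ⇒ W
n=30: can move to 20, which is L ⇒ W
n=31: can move to 0, which is L ⇒ W
n=32: moves to 16(W), 24(W), 28(W), 30(W), 31(W); every one is W ⇒ L
n=33: can move to 32, which is L ⇒ W
n=34: can move to 32, which is L ⇒ W
n=35: moves to 28(W), 30(W), 34(W); every one is W ⇒ L
n=36: can move to 32, which is L ⇒ W
n=37: can move to 0, which is L ⇒ W
L entries with 1 ≤ n ≤ 37 (n=0 is outside the asked range and is not counted): n = 1, 4, 9, 14, 20, 26, 32, 35; that makes 8.

8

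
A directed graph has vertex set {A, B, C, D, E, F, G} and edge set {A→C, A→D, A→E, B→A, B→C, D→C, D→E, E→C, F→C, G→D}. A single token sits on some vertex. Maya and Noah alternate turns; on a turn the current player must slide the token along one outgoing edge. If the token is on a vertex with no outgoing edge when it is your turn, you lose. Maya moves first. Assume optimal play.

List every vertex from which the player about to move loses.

C, G

Positions with no move are L. A position that does have a move is losing for the player to move precisely when every available move leads to a winning position for the opponent. Fill in the labels:
Every edge goes from a vertex to one that appears earlier in the order C, E, D, A, F, B, G, so processing vertices in that order labels each vertex after all of its successors.
C: no outgoing edge → L
E: can move to C, which is L ⇒ W
D: can move to C, which is L ⇒ W
A: can move to C, which is L ⇒ W
F: can move to C, which is L ⇒ W
B: can move to C, which is L ⇒ W
G: the only move is to D(W), a W ⇒ L
The losing starting vertices are exactly the entries labelled L in this table (2 of them).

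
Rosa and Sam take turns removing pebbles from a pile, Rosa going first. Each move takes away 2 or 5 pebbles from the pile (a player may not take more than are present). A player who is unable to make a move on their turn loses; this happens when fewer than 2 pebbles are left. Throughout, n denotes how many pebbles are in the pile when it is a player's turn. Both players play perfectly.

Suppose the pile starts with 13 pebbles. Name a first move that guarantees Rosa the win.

Label each position W (a win for the player to move) or L (a loss). A position with no legal move is L; any other position is W exactly when some move reaches an L, and L when every move reaches a W.
n=0: no move → L
n=1: no move → L
n=2: →0(L), so W
n=3: →1(L), so W
n=4: →2(W) only, which is W, so L
n=5: →0(L), so W
n=6: →4(L), so W
n=7: →5(W), 2(W) — all W, so L
n=8: →6(W), 3(W) — all W, so L
n=9: →7(L), so W
n=10: →8(L), so W
n=11: →9(W), 6(W) — all W, so L
n=12: →7(L), so W
n=13: →11(L), so W
From 13, the L positions reachable in one move are: 11, 8. Any move reaching one of these is winning.

Remove 2, leaving 11.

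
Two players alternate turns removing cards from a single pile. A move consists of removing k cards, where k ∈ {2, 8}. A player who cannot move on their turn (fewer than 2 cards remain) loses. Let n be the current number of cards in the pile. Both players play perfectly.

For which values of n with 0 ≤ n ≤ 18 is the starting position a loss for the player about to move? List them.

Compute win/loss labels from the base case upward. A position with no move is L. Any other position is W if it can reach an L in one move, else L.
n=0: no move → L
n=1: no move → L
n=2: W (go to 0, an L position)
n=3: W (go to 1, an L position)
n=4: L (sole option 2(W) is W)
n=5: L (sole option 3(W) is W)
n=6: W (go to 4, an L position)
n=7: W (go to 5, an L position)
n=8: W (go to 0, an L position)
n=9: W (go to 1, an L position)
n=10: L (options 8(W), 2(W) are all W)
n=11: L (options 9(W), 3(W) are all W)
n=12: W (go to 10, an L position)
n=13: W (go to 11, an L position)
n=14: L (options 12(W), 6(W) are all W)
n=15: L (options 13(W), 7(W) are all W)
n=16: W (go to 14, an L position)
n=17: W (go to 15, an L position)
n=18: W (go to 10, an L position)
The losing starting values of n are exactly the entries labelled L in this table (8 of them).

0, 1, 4, 5, 10, 11, 14, 15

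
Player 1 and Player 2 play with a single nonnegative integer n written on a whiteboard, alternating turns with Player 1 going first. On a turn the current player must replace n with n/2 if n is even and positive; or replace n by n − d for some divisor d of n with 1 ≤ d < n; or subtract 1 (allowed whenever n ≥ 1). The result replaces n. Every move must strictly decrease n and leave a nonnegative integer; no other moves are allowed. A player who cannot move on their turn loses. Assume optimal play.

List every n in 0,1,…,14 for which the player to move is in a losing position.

Work bottom-up. With no move the player to move loses. Otherwise the position is W if at least one move leads to an L position for the opponent, and L if every move leads to a W.
n=0: no move → L
n=1: can move to 0, which is L ⇒ W
n=2: the only move is to 1(W), a W ⇒ L
n=3: can move to 2, which is L ⇒ W
n=4: can move to 2, which is L ⇒ W
n=5: the only move is to 4(W), a W ⇒ L
n=6: can move to 5, which is L ⇒ W
n=7: the only move is to 6(W), a W ⇒ L
n=8: can move to 7, which is L ⇒ W
n=9: moves to 6(W), 8(W); every one is W ⇒ L
n=10: can move to 5, which is L ⇒ W
n=11: the only move is to 10(W), a W ⇒ L
n=12: can move to 9, which is L ⇒ W
n=13: the only move is to 12(W), a W ⇒ L
n=14: can move to 7, which is L ⇒ W
Reading off the rows marked L gives the requested list; there are 7 such values of n.

0, 2, 5, 7, 9, 11, 13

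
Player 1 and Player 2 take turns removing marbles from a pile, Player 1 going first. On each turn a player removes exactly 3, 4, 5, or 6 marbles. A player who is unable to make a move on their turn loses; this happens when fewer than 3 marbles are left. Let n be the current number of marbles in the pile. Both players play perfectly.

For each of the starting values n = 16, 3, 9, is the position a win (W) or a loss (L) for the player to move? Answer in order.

Use the standard recursion: the mover loses at a terminal position; elsewhere, the mover wins exactly when some move hands the opponent an L position.
n=0: no move → L
n=1: no move → L
n=2: no move → L
n=3: W (go to 0, an L position)
n=4: W (go to 1, an L position)
n=5: W (go to 2, an L position)
n=6: W (go to 2, an L position)
n=7: W (go to 2, an L position)
n=8: W (go to 2, an L position)
n=9: L (options 6(W), 5(W), 4(W), 3(W) are all W)
n=10: L (options 7(W), 6(W), 5(W), 4(W) are all W)
n=11: L (options 8(W), 7(W), 6(W), 5(W) are all W)
n=12: W (go to 9, an L position)
n=13: W (go to 10, an L position)
n=14: W (go to 11, an L position)
n=15: W (go to 11, an L position)
n=16: W (go to 11, an L position)

16: W, 3: W, 9: L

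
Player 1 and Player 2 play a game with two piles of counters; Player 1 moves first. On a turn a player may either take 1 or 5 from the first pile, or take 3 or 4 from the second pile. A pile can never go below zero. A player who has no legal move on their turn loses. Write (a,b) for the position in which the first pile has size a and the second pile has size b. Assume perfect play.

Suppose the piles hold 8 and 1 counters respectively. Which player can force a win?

Classify positions by backward induction: terminal positions (no move available) are L. From any other position, the mover wins iff some move reaches an L.
No move ever increases a pile, so every position that can arise here has a ≤ 8 and b ≤ 1; it is enough to label the cells with 0 ≤ a ≤ 8 and 0 ≤ b ≤ 1.
Every move lowers a or b (never raises either), so fill the grid row by row in increasing a, and left to right within a row: each cell's successors are then already labelled.
      b=0  b=1
a=0:    L    L
a=1:    W    W
a=2:    L    L
a=3:    W    W
a=4:    L    L
a=5:    W    W
a=6:    L    L
a=7:    W    W
a=8:    L    L
Cells with no legal move (terminal, hence L): (0,0), (0,1).
The remaining L cells, each justified by listing all of its moves:
(2,0): only reaches (1,0)(W), which is W → L
(2,1): only reaches (1,1)(W), which is W → L
(4,0): only reaches (3,0)(W), which is W → L
(4,1): only reaches (3,1)(W), which is W → L
(6,0): only reaches (5,0)(W), (1,0)(W), all W → L
(6,1): only reaches (5,1)(W), (1,1)(W), all W → L
(8,0): only reaches (7,0)(W), (3,0)(W), all W → L
(8,1): only reaches (7,1)(W), (3,1)(W), all W → L
Every other cell has at least one move into one of the L cells above, so it is W.
The starting position (8,1) is L: whatever Player 1 does, the opponent receives a W position.

Player 2 wins.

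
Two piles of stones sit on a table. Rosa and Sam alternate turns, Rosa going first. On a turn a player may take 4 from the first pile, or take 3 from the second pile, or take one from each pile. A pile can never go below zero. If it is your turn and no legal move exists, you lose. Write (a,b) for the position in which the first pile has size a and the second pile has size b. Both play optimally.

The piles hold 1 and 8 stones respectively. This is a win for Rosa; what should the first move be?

Move to (1,5).

Build the W/L table. Terminal = L. A non-terminal position is W if it has a move to some L; otherwise it is L.
No move ever increases a pile, so every position that can arise here has a ≤ 1 and b ≤ 8; it is enough to label the cells with 0 ≤ a ≤ 1 and 0 ≤ b ≤ 8.
Every move lowers a or b (never raises either), so fill the grid row by row in increasing a, and left to right within a row: each cell's successors are then already labelled.
      b=0  b=1  b=2  b=3  b=4  b=5  b=6  b=7  b=8
a=0:    L    L    L    W    W    W    L    L    L
a=1:    L    W    W    W    L    L    L    W    W
Cells with no legal move (terminal, hence L): (0,0), (0,1), (0,2), (1,0).
The remaining L cells, each justified by listing all of its moves:
(0,6): only reaches (0,3)(W), which is W → L
(0,7): only reaches (0,4)(W), which is W → L
(0,8): only reaches (0,5)(W), which is W → L
(1,4): only reaches (1,1)(W), (0,3)(W), all W → L
(1,5): only reaches (1,2)(W), (0,4)(W), all W → L
(1,6): only reaches (1,3)(W), (0,5)(W), all W → L
Every other cell has at least one move into one of the L cells above, so it is W.
From (1,8), the L positions reachable in one move are: (1,5), (0,7). Any move reaching one of these is winning.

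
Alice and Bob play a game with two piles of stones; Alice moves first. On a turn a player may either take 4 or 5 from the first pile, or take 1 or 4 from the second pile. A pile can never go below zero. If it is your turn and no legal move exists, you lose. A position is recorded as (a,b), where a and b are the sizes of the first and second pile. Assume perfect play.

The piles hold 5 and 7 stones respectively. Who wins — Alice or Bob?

Alice wins.

Compute win/loss labels from the base case upward. A position with no move is L. Any other position is W if it can reach an L in one move, else L.
No move ever increases a pile, so every position that can arise here has a ≤ 5 and b ≤ 7; it is enough to label the cells with 0 ≤ a ≤ 5 and 0 ≤ b ≤ 7.
Every move lowers a or b (never raises either), so fill the grid row by row in increasing a, and left to right within a row: each cell's successors are then already labelled.
      b=0  b=1  b=2  b=3  b=4  b=5  b=6  b=7
a=0:    L    W    L    W    W    L    W    L
a=1:    L    W    L    W    W    L    W    L
a=2:    L    W    L    W    W    L    W    L
a=3:    L    W    L    W    W    L    W    L
a=4:    W    L    W    L    W    W    L    W
a=5:    W    L    W    L    W    W    L    W
Cells with no legal move (terminal, hence L): (0,0), (1,0), (2,0), (3,0).
The remaining L cells, each justified by listing all of its moves:
(0,2): →(0,1)(W) only, which is W, so L
(0,5): →(0,4)(W), (0,1)(W) — all W, so L
(0,7): →(0,6)(W), (0,3)(W) — all W, so L
(1,2): →(1,1)(W) only, which is W, so L
(1,5): →(1,4)(W), (1,1)(W) — all W, so L
(1,7): →(1,6)(W), (1,3)(W) — all W, so L
(2,2): →(2,1)(W) only, which is W, so L
(2,5): →(2,4)(W), (2,1)(W) — all W, so L
(2,7): →(2,6)(W), (2,3)(W) — all W, so L
(3,2): →(3,1)(W) only, which is W, so L
(3,5): →(3,4)(W), (3,1)(W) — all W, so L
(3,7): →(3,6)(W), (3,3)(W) — all W, so L
(4,1): →(0,1)(W), (4,0)(W) — all W, so L
(4,3): →(0,3)(W), (4,2)(W) — all W, so L
(4,6): →(0,6)(W), (4,5)(W), (4,2)(W) — all W, so L
(5,1): →(1,1)(W), (0,1)(W), (5,0)(W) — all W, so L
(5,3): →(1,3)(W), (0,3)(W), (5,2)(W) — all W, so L
(5,6): →(1,6)(W), (0,6)(W), (5,5)(W), (5,2)(W) — all W, so L
Every other cell has at least one move into one of the L cells above, so it is W.
From (5,7) Alice can move to (1,7), reaching an L position.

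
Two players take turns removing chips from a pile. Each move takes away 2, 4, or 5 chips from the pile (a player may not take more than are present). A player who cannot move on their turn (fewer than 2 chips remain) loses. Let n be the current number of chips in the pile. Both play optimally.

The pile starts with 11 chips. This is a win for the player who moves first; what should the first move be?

Label each position W (a win for the player to move) or L (a loss). A position with no legal move is L; any other position is W exactly when some move reaches an L, and L when every move reaches a W.
n=0: no move → L
n=1: no move → L
n=2: reaches L-position 0 → W
n=3: reaches L-position 1 → W
n=4: reaches L-position 0 → W
n=5: reaches L-position 1 → W
n=6: reaches L-position 1 → W
n=7: only reaches 5(W), 3(W), 2(W), all W → L
n=8: only reaches 6(W), 4(W), 3(W), all W → L
n=9: reaches L-position 7 → W
n=10: reaches L-position 8 → W
n=11: reaches L-position 7 → W
From 11, the L positions reachable in one move are: 7.

Remove 4, leaving 7.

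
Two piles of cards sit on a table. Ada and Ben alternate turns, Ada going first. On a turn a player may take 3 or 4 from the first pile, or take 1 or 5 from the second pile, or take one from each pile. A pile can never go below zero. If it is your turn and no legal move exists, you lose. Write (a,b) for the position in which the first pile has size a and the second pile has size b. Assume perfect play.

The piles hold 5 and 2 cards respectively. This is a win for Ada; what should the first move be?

Move to (2,2).

Positions with no move are L. A position that does have a move is losing for the player to move precisely when every available move leads to a winning position for the opponent. Fill in the labels:
No move ever increases a pile, so every position that can arise here has a ≤ 5 and b ≤ 2; it is enough to label the cells with 0 ≤ a ≤ 5 and 0 ≤ b ≤ 2.
Every move lowers a or b (never raises either), so fill the grid row by row in increasing a, and left to right within a row: each cell's successors are then already labelled.
      b=0  b=1  b=2
a=0:    L    W    L
a=1:    L    W    L
a=2:    L    W    L
a=3:    W    W    W
a=4:    W    L    W
a=5:    W    L    W
Cells with no legal move (terminal, hence L): (0,0), (1,0), (2,0).
The remaining L cells, each justified by listing all of its moves:
(0,2): →(0,1)(W) only, which is W, so L
(1,2): →(1,1)(W), (0,1)(W) — all W, so L
(2,2): →(2,1)(W), (1,1)(W) — all W, so L
(4,1): →(1,1)(W), (0,1)(W), (4,0)(W), (3,0)(W) — all W, so L
(5,1): →(2,1)(W), (1,1)(W), (5,0)(W), (4,0)(W) — all W, so L
Every other cell has at least one move into one of the L cells above, so it is W.
From (5,2), the L positions reachable in one move are: (2,2), (1,2), (5,1), (4,1). Any move reaching one of these is winning.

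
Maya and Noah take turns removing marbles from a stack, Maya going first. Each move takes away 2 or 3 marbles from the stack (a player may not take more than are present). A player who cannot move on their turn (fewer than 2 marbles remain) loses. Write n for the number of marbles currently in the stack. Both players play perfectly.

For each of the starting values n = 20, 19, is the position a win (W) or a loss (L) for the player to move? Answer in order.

20: L, 19: W

Work bottom-up. With no move the player to move loses. Otherwise the position is W if at least one move leads to an L position for the opponent, and L if every move leads to a W.
n=0: no move → L
n=1: no move → L
n=2: W (go to 0, an L position)
n=3: W (go to 1, an L position)
n=4: W (go to 1, an L position)
n=5: L (options 3(W), 2(W) are all W)
n=6: L (options 4(W), 3(W) are all W)
n=7: W (go to 5, an L position)
n=8: W (go to 6, an L position)
n=9: W (go to 6, an L position)
n=10: L (options 8(W), 7(W) are all W)
n=11: L (options 9(W), 8(W) are all W)
n=12: W (go to 10, an L position)
n=13: W (go to 11, an L position)
n=14: W (go to 11, an L position)
n=15: L (options 13(W), 12(W) are all W)
n=16: L (options 14(W), 13(W) are all W)
n=17: W (go to 15, an L position)
n=18: W (go to 16, an L position)
n=19: W (go to 16, an L position)
n=20: L (options 18(W), 17(W) are all W)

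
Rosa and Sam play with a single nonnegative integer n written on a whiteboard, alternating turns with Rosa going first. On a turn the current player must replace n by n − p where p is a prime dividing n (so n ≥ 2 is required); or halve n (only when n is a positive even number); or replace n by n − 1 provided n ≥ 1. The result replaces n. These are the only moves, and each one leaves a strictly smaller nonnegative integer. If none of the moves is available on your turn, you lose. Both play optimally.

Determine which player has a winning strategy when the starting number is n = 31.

Work bottom-up. With no move the player to move loses. Otherwise the position is W if at least one move leads to an L position for the opponent, and L if every move leads to a W.
n=0: no move → L
n=1: reaches L-position 0 → W
n=2: reaches L-position 0 → W
n=3: reaches L-position 0 → W
n=4: only reaches 2(W), 3(W), all W → L
n=5: reaches L-position 0 → W
n=6: reaches L-position 4 → W
n=7: reaches L-position 0 → W
n=8: reaches L-position 4 → W
n=9: only reaches 6(W), 8(W), all W → L
n=10: reaches L-position 9 → W
n=11: reaches L-position 0 → W
n=12: reaches L-position 9 → W
n=13: reaches L-position 0 → W
n=14: only reaches 7(W), 12(W), 13(W), all W → L
n=15: reaches L-position 14 → W
n=16: reaches L-position 14 → W
n=17: reaches L-position 0 → W
n=18: reaches L-position 9 → W
n=19: reaches L-position 0 → W
n=20: only reaches 10(W), 15(W), 18(W), 19(W), all W → L
n=21: reaches L-position 14 → W
n=22: reaches L-position 20 → W
n=23: reaches L-position 0 → W
n=24: only reaches 12(W), 21(W), 22(W), 23(W), all W → L
n=25: reaches L-position 20 → W
n=26: reaches L-position 24 → W
n=27: reaches L-position 24 → W
n=28: reaches L-position 14 → W
n=29: reaches L-position 0 → W
n=30: only reaches 15(W), 25(W), 27(W), 28(W), 29(W), all W → L
n=31: reaches L-position 0 → W
From 31 Rosa can move to 0, reaching an L position.

Rosa wins.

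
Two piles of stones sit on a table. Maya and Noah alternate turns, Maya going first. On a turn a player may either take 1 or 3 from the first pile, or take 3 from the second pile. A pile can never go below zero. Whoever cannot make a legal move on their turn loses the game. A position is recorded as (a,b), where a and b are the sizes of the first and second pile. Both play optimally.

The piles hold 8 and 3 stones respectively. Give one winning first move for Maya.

Move to (7,3).

Classify positions by backward induction: terminal positions (no move available) are L. From any other position, the mover wins iff some move reaches an L.
No move ever increases a pile, so every position that can arise here has a ≤ 8 and b ≤ 3; it is enough to label the cells with 0 ≤ a ≤ 8 and 0 ≤ b ≤ 3.
Every move lowers a or b (never raises either), so fill the grid row by row in increasing a, and left to right within a row: each cell's successors are then already labelled.
      b=0  b=1  b=2  b=3
a=0:    L    L    L    W
a=1:    W    W    W    L
a=2:    L    L    L    W
a=3:    W    W    W    L
a=4:    L    L    L    W
a=5:    W    W    W    L
a=6:    L    L    L    W
a=7:    W    W    W    L
a=8:    L    L    L    W
Cells with no legal move (terminal, hence L): (0,0), (0,1), (0,2).
The remaining L cells, each justified by listing all of its moves:
(1,3): moves to (0,3)(W), (1,0)(W); every one is W ⇒ L
(2,0): the only move is to (1,0)(W), a W ⇒ L
(2,1): the only move is to (1,1)(W), a W ⇒ L
(2,2): the only move is to (1,2)(W), a W ⇒ L
(3,3): moves to (2,3)(W), (0,3)(W), (3,0)(W); every one is W ⇒ L
(4,0): moves to (3,0)(W), (1,0)(W); every one is W ⇒ L
(4,1): moves to (3,1)(W), (1,1)(W); every one is W ⇒ L
(4,2): moves to (3,2)(W), (1,2)(W); every one is W ⇒ L
(5,3): moves to (4,3)(W), (2,3)(W), (5,0)(W); every one is W ⇒ L
(6,0): moves to (5,0)(W), (3,0)(W); every one is W ⇒ L
(6,1): moves to (5,1)(W), (3,1)(W); every one is W ⇒ L
(6,2): moves to (5,2)(W), (3,2)(W); every one is W ⇒ L
(7,3): moves to (6,3)(W), (4,3)(W), (7,0)(W); every one is W ⇒ L
(8,0): moves to (7,0)(W), (5,0)(W); every one is W ⇒ L
(8,1): moves to (7,1)(W), (5,1)(W); every one is W ⇒ L
(8,2): moves to (7,2)(W), (5,2)(W); every one is W ⇒ L
Every other cell has at least one move into one of the L cells above, so it is W.
From (8,3), the L positions reachable in one move are: (7,3), (5,3), (8,0). Any move reaching one of these is winning.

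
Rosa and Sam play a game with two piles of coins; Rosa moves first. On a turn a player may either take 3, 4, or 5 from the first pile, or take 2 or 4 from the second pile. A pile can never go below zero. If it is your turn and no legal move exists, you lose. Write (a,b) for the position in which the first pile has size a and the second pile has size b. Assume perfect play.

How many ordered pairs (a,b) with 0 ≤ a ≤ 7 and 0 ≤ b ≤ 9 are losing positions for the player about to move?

Build the W/L table. Terminal = L. A non-terminal position is W if it has a move to some L; otherwise it is L.
Every move lowers a or b (never raises either), so fill the grid row by row in increasing a, and left to right within a row: each cell's successors are then already labelled.
      b=0  b=1  b=2  b=3  b=4  b=5  b=6  b=7  b=8  b=9
a=0:    L    L    W    W    W    W    L    L    W    W
a=1:    L    L    W    W    W    W    L    L    W    W
a=2:    L    L    W    W    W    W    L    L    W    W
a=3:    W    W    L    L    W    W    W    W    L    L
a=4:    W    W    L    L    W    W    W    W    L    L
a=5:    W    W    L    L    W    W    W    W    L    L
a=6:    W    W    W    W    L    L    W    W    W    W
a=7:    W    W    W    W    L    L    W    W    W    W
Cells with no legal move (terminal, hence L): (0,0), (0,1), (1,0), (1,1), (2,0), (2,1).
The remaining L cells, each justified by listing all of its moves:
(0,6): moves to (0,4)(W), (0,2)(W); every one is W ⇒ L
(0,7): moves to (0,5)(W), (0,3)(W); every one is W ⇒ L
(1,6): moves to (1,4)(W), (1,2)(W); every one is W ⇒ L
(1,7): moves to (1,5)(W), (1,3)(W); every one is W ⇒ L
(2,6): moves to (2,4)(W), (2,2)(W); every one is W ⇒ L
(2,7): moves to (2,5)(W), (2,3)(W); every one is W ⇒ L
(3,2): moves to (0,2)(W), (3,0)(W); every one is W ⇒ L
(3,3): moves to (0,3)(W), (3,1)(W); every one is W ⇒ L
(3,8): moves to (0,8)(W), (3,6)(W), (3,4)(W); every one is W ⇒ L
(3,9): moves to (0,9)(W), (3,7)(W), (3,5)(W); every one is W ⇒ L
(4,2): moves to (1,2)(W), (0,2)(W), (4,0)(W); every one is W ⇒ L
(4,3): moves to (1,3)(W), (0,3)(W), (4,1)(W); every one is W ⇒ L
(4,8): moves to (1,8)(W), (0,8)(W), (4,6)(W), (4,4)(W); every one is W ⇒ L
(4,9): moves to (1,9)(W), (0,9)(W), (4,7)(W), (4,5)(W); every one is W ⇒ L
(5,2): moves to (2,2)(W), (1,2)(W), (0,2)(W), (5,0)(W); every one is W ⇒ L
(5,3): moves to (2,3)(W), (1,3)(W), (0,3)(W), (5,1)(W); every one is W ⇒ L
(5,8): moves to (2,8)(W), (1,8)(W), (0,8)(W), (5,6)(W), (5,4)(W); every one is W ⇒ L
(5,9): moves to (2,9)(W), (1,9)(W), (0,9)(W), (5,7)(W), (5,5)(W); every one is W ⇒ L
(6,4): moves to (3,4)(W), (2,4)(W), (1,4)(W), (6,2)(W), (6,0)(W); every one is W ⇒ L
(6,5): moves to (3,5)(W), (2,5)(W), (1,5)(W), (6,3)(W), (6,1)(W); every one is W ⇒ L
(7,4): moves to (4,4)(W), (3,4)(W), (2,4)(W), (7,2)(W), (7,0)(W); every one is W ⇒ L
(7,5): moves to (4,5)(W), (3,5)(W), (2,5)(W), (7,3)(W), (7,1)(W); every one is W ⇒ L
Every other cell has at least one move into one of the L cells above, so it is W.
L cells per row: a=0: 4, a=1: 4, a=2: 4, a=3: 4, a=4: 4, a=5: 4, a=6: 2, a=7: 2; total 28.

28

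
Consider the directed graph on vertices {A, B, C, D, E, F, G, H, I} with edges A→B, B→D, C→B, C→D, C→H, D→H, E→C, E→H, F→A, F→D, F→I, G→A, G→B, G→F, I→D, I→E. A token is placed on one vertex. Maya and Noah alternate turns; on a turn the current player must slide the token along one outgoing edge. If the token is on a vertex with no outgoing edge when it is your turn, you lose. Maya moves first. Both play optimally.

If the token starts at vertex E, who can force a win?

Work bottom-up. With no move the player to move loses. Otherwise the position is W if at least one move leads to an L position for the opponent, and L if every move leads to a W.
Every edge goes from a vertex to one that appears earlier in the order H, D, B, C, A, E, I, F, G, so processing vertices in that order labels each vertex after all of its successors.
H: no outgoing edge → L
D: reaches L-position H → W
B: only reaches D(W), which is W → L
C: reaches L-position B → W
A: reaches L-position B → W
E: reaches L-position H → W
I: only reaches E(W), D(W), all W → L
F: reaches L-position I → W
G: reaches L-position B → W
The starting position E is W: Maya should move to H, handing over an L position.

Maya wins.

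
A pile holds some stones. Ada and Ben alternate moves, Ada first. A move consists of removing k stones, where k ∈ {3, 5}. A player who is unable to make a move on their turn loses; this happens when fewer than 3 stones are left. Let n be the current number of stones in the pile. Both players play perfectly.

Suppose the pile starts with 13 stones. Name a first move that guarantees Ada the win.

Build the W/L table. Terminal = L. A non-terminal position is W if it has a move to some L; otherwise it is L.
n=0: no move → L
n=1: no move → L
n=2: no move → L
n=3: reaches L-position 0 → W
n=4: reaches L-position 1 → W
n=5: reaches L-position 2 → W
n=6: reaches L-position 1 → W
n=7: reaches L-position 2 → W
n=8: only reaches 5(W), 3(W), all W → L
n=9: only reaches 6(W), 4(W), all W → L
n=10: only reaches 7(W), 5(W), all W → L
n=11: reaches L-position 8 → W
n=12: reaches L-position 9 → W
n=13: reaches L-position 10 → W
From 13, the L positions reachable in one move are: 10, 8. Any move reaching one of these is winning.

Remove 3, leaving 10.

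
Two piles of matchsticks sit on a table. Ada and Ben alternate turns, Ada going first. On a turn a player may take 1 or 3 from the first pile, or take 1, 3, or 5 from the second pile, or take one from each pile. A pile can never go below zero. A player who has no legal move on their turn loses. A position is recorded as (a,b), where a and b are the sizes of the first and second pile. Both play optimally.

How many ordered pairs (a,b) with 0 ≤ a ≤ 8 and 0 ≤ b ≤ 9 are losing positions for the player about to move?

25

Build the W/L table. Terminal = L. A non-terminal position is W if it has a move to some L; otherwise it is L.
Every move lowers a or b (never raises either), so fill the grid row by row in increasing a, and left to right within a row: each cell's successors are then already labelled.
      b=0  b=1  b=2  b=3  b=4  b=5  b=6  b=7  b=8  b=9
a=0:    L    W    L    W    L    W    L    W    L    W
a=1:    W    W    W    W    W    W    W    W    W    W
a=2:    L    W    L    W    L    W    L    W    L    W
a=3:    W    W    W    W    W    W    W    W    W    W
a=4:    L    W    L    W    L    W    L    W    L    W
a=5:    W    W    W    W    W    W    W    W    W    W
a=6:    L    W    L    W    L    W    L    W    L    W
a=7:    W    W    W    W    W    W    W    W    W    W
a=8:    L    W    L    W    L    W    L    W    L    W
Cells with no legal move (terminal, hence L): (0,0).
The remaining L cells, each justified by listing all of its moves:
(0,2): →(0,1)(W) only, which is W, so L
(0,4): →(0,3)(W), (0,1)(W) — all W, so L
(0,6): →(0,5)(W), (0,3)(W), (0,1)(W) — all W, so L
(0,8): →(0,7)(W), (0,5)(W), (0,3)(W) — all W, so L
(2,0): →(1,0)(W) only, which is W, so L
(2,2): →(1,2)(W), (2,1)(W), (1,1)(W) — all W, so L
(2,4): →(1,4)(W), (2,3)(W), (2,1)(W), (1,3)(W) — all W, so L
(2,6): →(1,6)(W), (2,5)(W), (2,3)(W), (2,1)(W), (1,5)(W) — all W, so L
(2,8): →(1,8)(W), (2,7)(W), (2,5)(W), (2,3)(W), (1,7)(W) — all W, so L
(4,0): →(3,0)(W), (1,0)(W) — all W, so L
(4,2): →(3,2)(W), (1,2)(W), (4,1)(W), (3,1)(W) — all W, so L
(4,4): →(3,4)(W), (1,4)(W), (4,3)(W), (4,1)(W), (3,3)(W) — all W, so L
(4,6): →(3,6)(W), (1,6)(W), (4,5)(W), (4,3)(W), (4,1)(W), (3,5)(W) — all W, so L
(4,8): →(3,8)(W), (1,8)(W), (4,7)(W), (4,5)(W), (4,3)(W), (3,7)(W) — all W, so L
(6,0): →(5,0)(W), (3,0)(W) — all W, so L
(6,2): →(5,2)(W), (3,2)(W), (6,1)(W), (5,1)(W) — all W, so L
(6,4): →(5,4)(W), (3,4)(W), (6,3)(W), (6,1)(W), (5,3)(W) — all W, so L
(6,6): →(5,6)(W), (3,6)(W), (6,5)(W), (6,3)(W), (6,1)(W), (5,5)(W) — all W, so L
(6,8): →(5,8)(W), (3,8)(W), (6,7)(W), (6,5)(W), (6,3)(W), (5,7)(W) — all W, so L
(8,0): →(7,0)(W), (5,0)(W) — all W, so L
(8,2): →(7,2)(W), (5,2)(W), (8,1)(W), (7,1)(W) — all W, so L
(8,4): →(7,4)(W), (5,4)(W), (8,3)(W), (8,1)(W), (7,3)(W) — all W, so L
(8,6): →(7,6)(W), (5,6)(W), (8,5)(W), (8,3)(W), (8,1)(W), (7,5)(W) — all W, so L
(8,8): →(7,8)(W), (5,8)(W), (8,7)(W), (8,5)(W), (8,3)(W), (7,7)(W) — all W, so L
Every other cell has at least one move into one of the L cells above, so it is W.
L cells per row: a=0: 5, a=1: 0, a=2: 5, a=3: 0, a=4: 5, a=5: 0, a=6: 5, a=7: 0, a=8: 5; total 25.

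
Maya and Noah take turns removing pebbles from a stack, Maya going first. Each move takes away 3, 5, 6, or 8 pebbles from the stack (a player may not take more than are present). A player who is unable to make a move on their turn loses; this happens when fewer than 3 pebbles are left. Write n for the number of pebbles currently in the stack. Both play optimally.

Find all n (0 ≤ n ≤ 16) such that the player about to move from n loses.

Work bottom-up. With no move the player to move loses. Otherwise the position is W if at least one move leads to an L position for the opponent, and L if every move leads to a W.
n=0: no move → L
n=1: no move → L
n=2: no move → L
n=3: can move to 0, which is L ⇒ W
n=4: can move to 1, which is L ⇒ W
n=5: can move to 2, which is L ⇒ W
n=6: can move to 1, which is L ⇒ W
n=7: can move to 2, which is L ⇒ W
n=8: can move to 2, which is L ⇒ W
n=9: can move to 1, which is L ⇒ W
n=10: can move to 2, which is L ⇒ W
n=11: moves to 8(W), 6(W), 5(W), 3(W); every one is W ⇒ L
n=12: moves to 9(W), 7(W), 6(W), 4(W); every one is W ⇒ L
n=13: moves to 10(W), 8(W), 7(W), 5(W); every one is W ⇒ L
n=14: can move to 11, which is L ⇒ W
n=15: can move to 12, which is L ⇒ W
n=16: can move to 13, which is L ⇒ W
The losing starting values of n are exactly the entries labelled L in this table (6 of them).

0, 1, 2, 11, 12, 13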